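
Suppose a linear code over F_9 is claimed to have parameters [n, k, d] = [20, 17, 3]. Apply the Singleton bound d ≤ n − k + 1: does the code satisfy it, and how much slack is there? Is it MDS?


Singleton RHS = n − k + 1 = 4, slack = 1, bound satisfied, not MDS.

Singleton bound: d ≤ n − k + 1.
Here n = 20, k = 17, so n − k + 1 = 4.
Given d = 3, check d ≤ 4: YES.
Slack = (n − k + 1) − d = 1.
The code is NOT MDS (slack = 1 > 0).
Description: the claimed parameters are [20, 17, 3]_9; such a code would be non-MDS.


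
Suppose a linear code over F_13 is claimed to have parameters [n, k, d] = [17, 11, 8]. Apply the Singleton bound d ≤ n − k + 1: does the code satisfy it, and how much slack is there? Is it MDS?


Singleton RHS = n − k + 1 = 7, slack = -1, bound violated (no such code; not MDS).

Singleton bound: d ≤ n − k + 1.
Here n = 17, k = 11, so n − k + 1 = 7.
Given d = 8, check d ≤ 7: NO.
Slack = (n − k + 1) − d = -1.
The slack is negative: d = 8 exceeds n − k + 1 = 7 by 1, so the Singleton bound is violated and no linear [17, 11, 8]_13 code can exist. In particular it is not MDS (MDS requires d = n − k + 1 exactly).
Description: the claimed parameters are [17, 11, 8]_13; such a code would be impossible (violates the Singleton bound).


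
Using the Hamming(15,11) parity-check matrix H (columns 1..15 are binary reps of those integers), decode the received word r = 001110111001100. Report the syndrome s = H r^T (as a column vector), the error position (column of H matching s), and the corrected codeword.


s = (0, 1, 0, 1)^T, error position = 5, corrected codeword c = 001100111001100

Compute s = H r^T mod 2 one row at a time:
  s_1 = 1 + 1 + 0 + 0 + 1 + 1 + 0 + 0 = 4 ≡ 0 (mod 2).
  s_2 = 1 + 1 + 0 + 1 + 1 + 1 + 0 + 0 = 5 ≡ 1 (mod 2).
  s_3 = 0 + 1 + 0 + 1 + 0 + 0 + 0 + 0 = 2 ≡ 0 (mod 2).
  s_4 = 0 + 1 + 1 + 1 + 1 + 0 + 1 + 0 = 5 ≡ 1 (mod 2).
s = (0, 1, 0, 1)^T — this equals column 5 of H (binary 0101), so error is at position 5.
Correct: flip bit 5 of r = 001110111001100 to get c = 001100111001100.


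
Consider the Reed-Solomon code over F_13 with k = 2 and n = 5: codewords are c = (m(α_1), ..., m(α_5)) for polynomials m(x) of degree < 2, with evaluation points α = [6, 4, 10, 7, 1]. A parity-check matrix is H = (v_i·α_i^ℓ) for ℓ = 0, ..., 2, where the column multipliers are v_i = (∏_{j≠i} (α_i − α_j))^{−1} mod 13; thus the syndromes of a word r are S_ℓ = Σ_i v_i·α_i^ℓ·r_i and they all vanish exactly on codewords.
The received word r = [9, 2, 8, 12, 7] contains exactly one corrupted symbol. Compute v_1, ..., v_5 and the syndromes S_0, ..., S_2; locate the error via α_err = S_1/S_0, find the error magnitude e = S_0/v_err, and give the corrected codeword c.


S = (10, 1, 4), error at position 2, error magnitude e = 12, c = [9, 3, 8, 12, 7].

Step 1: column multipliers v_i = (∏_{j≠i}(α_i − α_j))^{−1} mod 13.
  i = 1 (α = 6): (6−4)(6−10)(6−7)(6−1) = 2·(−4)·(−1)·5 = 40 ≡ 1, so v_1 = 1^{−1} = 1 (mod 13).
  i = 2 (α = 4): (4−6)(4−10)(4−7)(4−1) = (−2)·(−6)·(−3)·3 = −108 ≡ 9, so v_2 = 9^{−1} = 3 (mod 13).
  i = 3 (α = 10): (10−6)(10−4)(10−7)(10−1) = 4·6·3·9 = 648 ≡ 11, so v_3 = 11^{−1} = 6 (mod 13).
  i = 4 (α = 7): (7−6)(7−4)(7−10)(7−1) = 1·3·(−3)·6 = −54 ≡ 11, so v_4 = 11^{−1} = 6 (mod 13).
  i = 5 (α = 1): (1−6)(1−4)(1−10)(1−7) = (−5)·(−3)·(−9)·(−6) = 810 ≡ 4, so v_5 = 4^{−1} = 10 (mod 13).
  v = [1, 3, 6, 6, 10].
Step 2: syndromes of r = [9, 2, 8, 12, 7] (all sums mod 13).
  S_0 = Σ v_i r_i = 1·9 + 3·2 + 6·8 + 6·12 + 10·7 = 205 ≡ 10.
  S_1 = Σ v_i α_i r_i = 1·6·9 + 3·4·2 + 6·10·8 + 6·7·12 + 10·1·7 = 1132 ≡ 1.
  α_i^2 mod 13 = [10, 3, 9, 10, 1].
  S_2 = Σ v_i α_i^2 r_i = 1·10·9 + 3·3·2 + 6·9·8 + 6·10·12 + 10·1·7 = 1330 ≡ 4.
  S = (10, 1, 4) ≠ 0, so r is not a codeword (an error is present).
Step 3: locate the error. For a single error e at position i, S_ℓ = v_i·e·α_i^ℓ, so α_err = S_1/S_0.
  S_0^{−1} = 10^{−1} = 4 (mod 13), so α_err = 1·4 = 4 ≡ 4 = α_2. Error position i = 2.
  Consistency check: S_2/S_1 = 4·1 = 4 ≡ 4 = α_err ✓ (single-error assumption holds).
Step 4: error magnitude e = S_0/v_2 = S_0·∏_{j≠2}(α_2 − α_j) = 10·9 = 90 ≡ 12 (mod 13).
Step 5: correct position 2: c_2 = r_2 − e = 2 − 12 ≡ 3 (mod 13). Hence c = [9, 3, 8, 12, 7].
  Check: interpolating c through the α_i gives m(x) = 4 + 3·x (degree < 2) with m(α_i) = c_i for every i, so c is indeed a codeword.


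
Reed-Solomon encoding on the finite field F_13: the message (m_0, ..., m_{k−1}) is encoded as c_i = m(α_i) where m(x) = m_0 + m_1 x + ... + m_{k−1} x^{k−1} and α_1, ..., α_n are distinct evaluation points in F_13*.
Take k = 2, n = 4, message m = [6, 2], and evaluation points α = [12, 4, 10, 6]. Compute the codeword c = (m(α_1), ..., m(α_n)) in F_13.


c = [4, 1, 0, 5]

Message polynomial: m(x) = 6 + 2·x (mod 13).
For each evaluation point α_i, compute m(α_i) mod 13:
  α_1 = 12: Horner steps 2 → 4, so m(12) = 4.
  α_2 = 4: Horner steps 2 → 1, so m(4) = 1.
  α_3 = 10: Horner steps 2 → 0, so m(10) = 0.
  α_4 = 6: Horner steps 2 → 5, so m(6) = 5.
Codeword c = [4, 1, 0, 5] ∈ F_13^4.


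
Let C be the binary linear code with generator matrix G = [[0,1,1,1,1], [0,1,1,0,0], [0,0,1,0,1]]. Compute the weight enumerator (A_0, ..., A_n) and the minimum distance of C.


Weight distribution: A_0 = 1, A_2 = 6, A_4 = 1. Minimum distance d = 2.

Enumerate all 2^3 = 8 messages m ∈ F_2^3.
For each, compute codeword c = mG in F_2^5, then tally its weight.
  m = 000 → c = 00000, weight = 0.
  m = 100 → c = 01111, weight = 4.
  m = 010 → c = 01100, weight = 2.
  m = 110 → c = 00011, weight = 2.
  m = 001 → c = 00101, weight = 2.
  m = 101 → c = 01010, weight = 2.
  m = 011 → c = 01001, weight = 2.
  m = 111 → c = 00110, weight = 2.
Tally weights:
  weight 0: 1 codewords.
  weight 2: 6 codewords.
  weight 4: 1 codewords.
Minimum distance d = smallest w > 0 with A_w > 0 = 2.
Sanity: Σ A_w = 8 = 2^3 = 8 ✓.


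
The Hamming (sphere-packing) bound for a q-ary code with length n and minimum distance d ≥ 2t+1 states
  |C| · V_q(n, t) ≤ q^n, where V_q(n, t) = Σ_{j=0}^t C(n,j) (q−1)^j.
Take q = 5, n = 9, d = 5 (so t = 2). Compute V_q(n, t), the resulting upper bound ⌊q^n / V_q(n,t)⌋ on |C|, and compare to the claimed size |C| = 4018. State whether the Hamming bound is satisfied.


V_q(n, t) = 613, q^n = 1953125, Hamming bound = 3186, |C| = 4018 > bound (violated).

Step 1: Compute V_q(n, t) = Σ_{j=0}^2 C(n, j) (q−1)^j.
  j = 0: C(9,0)·(4)^0 = 1·1 = 1.
  j = 1: C(9,1)·(4)^1 = 9·4 = 36.
  j = 2: C(9,2)·(4)^2 = 36·16 = 576.
  V_q(n, t) = 1 + 36 + 576 = 613.
Step 2: q^n = 5^9 = 1953125.
Step 3: Hamming bound ⌊q^n / V_q(n,t)⌋ = ⌊1953125/613⌋ = 3186.
Step 4: Compare |C| = 4018 to 3186: violated.
The claimed |C| lies above the Hamming bound, so no 5-ary code of length 9 with d ≥ 5 can have 4018 codewords.


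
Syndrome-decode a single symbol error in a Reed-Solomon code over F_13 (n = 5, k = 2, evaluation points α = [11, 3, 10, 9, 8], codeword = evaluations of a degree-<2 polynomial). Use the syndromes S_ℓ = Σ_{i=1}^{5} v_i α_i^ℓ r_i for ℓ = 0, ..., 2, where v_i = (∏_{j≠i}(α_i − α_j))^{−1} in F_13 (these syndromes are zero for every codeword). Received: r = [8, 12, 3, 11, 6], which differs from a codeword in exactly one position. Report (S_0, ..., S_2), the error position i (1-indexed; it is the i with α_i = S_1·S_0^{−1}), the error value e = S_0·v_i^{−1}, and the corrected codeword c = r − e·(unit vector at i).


S = (6, 5, 2), error at position 2, error magnitude e = 5, c = [8, 7, 3, 11, 6].

Step 1: column multipliers v_i = (∏_{j≠i}(α_i − α_j))^{−1} mod 13.
  i = 1 (α = 11): (11−3)(11−10)(11−9)(11−8) = 8·1·2·3 = 48 ≡ 9, so v_1 = 9^{−1} = 3 (mod 13).
  i = 2 (α = 3): (3−11)(3−10)(3−9)(3−8) = (−8)·(−7)·(−6)·(−5) = 1680 ≡ 3, so v_2 = 3^{−1} = 9 (mod 13).
  i = 3 (α = 10): (10−11)(10−3)(10−9)(10−8) = (−1)·7·1·2 = −14 ≡ 12, so v_3 = 12^{−1} = 12 (mod 13).
  i = 4 (α = 9): (9−11)(9−3)(9−10)(9−8) = (−2)·6·(−1)·1 = 12 ≡ 12, so v_4 = 12^{−1} = 12 (mod 13).
  i = 5 (α = 8): (8−11)(8−3)(8−10)(8−9) = (−3)·5·(−2)·(−1) = −30 ≡ 9, so v_5 = 9^{−1} = 3 (mod 13).
  v = [3, 9, 12, 12, 3].
Step 2: syndromes of r = [8, 12, 3, 11, 6] (all sums mod 13).
  S_0 = Σ v_i r_i = 3·8 + 9·12 + 12·3 + 12·11 + 3·6 = 318 ≡ 6.
  S_1 = Σ v_i α_i r_i = 3·11·8 + 9·3·12 + 12·10·3 + 12·9·11 + 3·8·6 = 2280 ≡ 5.
  α_i^2 mod 13 = [4, 9, 9, 3, 12].
  S_2 = Σ v_i α_i^2 r_i = 3·4·8 + 9·9·12 + 12·9·3 + 12·3·11 + 3·12·6 = 2004 ≡ 2.
  S = (6, 5, 2) ≠ 0, so r is not a codeword (an error is present).
Step 3: locate the error. For a single error e at position i, S_ℓ = v_i·e·α_i^ℓ, so α_err = S_1/S_0.
  S_0^{−1} = 6^{−1} = 11 (mod 13), so α_err = 5·11 = 55 ≡ 3 = α_2. Error position i = 2.
  Consistency check: S_2/S_1 = 2·8 = 16 ≡ 3 = α_err ✓ (single-error assumption holds).
Step 4: error magnitude e = S_0/v_2 = S_0·∏_{j≠2}(α_2 − α_j) = 6·3 = 18 ≡ 5 (mod 13).
Step 5: correct position 2: c_2 = r_2 − e = 12 − 5 ≡ 7 (mod 13). Hence c = [8, 7, 3, 11, 6].
  Check: interpolating c through the α_i gives m(x) = 5 + 5·x (degree < 2) with m(α_i) = c_i for every i, so c is indeed a codeword.


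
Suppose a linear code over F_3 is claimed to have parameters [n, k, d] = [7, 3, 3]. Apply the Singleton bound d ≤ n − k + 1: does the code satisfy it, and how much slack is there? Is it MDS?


Singleton RHS = n − k + 1 = 5, slack = 2, bound satisfied, not MDS.

Singleton bound: d ≤ n − k + 1.
Here n = 7, k = 3, so n − k + 1 = 5.
Given d = 3, check d ≤ 5: YES.
Slack = (n − k + 1) − d = 2.
The code is NOT MDS (slack = 2 > 0).
Description: the claimed parameters are [7, 3, 3]_3; such a code would be non-MDS.


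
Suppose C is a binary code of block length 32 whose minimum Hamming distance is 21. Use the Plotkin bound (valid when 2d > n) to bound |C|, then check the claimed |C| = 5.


Plotkin bound M ≤ 4; given |C| = 5 > bound (violated).

Check applicability: 2d = 42, n = 32.
2d − n = 10 > 0, so Plotkin applies.
Compute d/(2d−n) = 21/10 ≈ 2.1000.
⌊d/(2d−n)⌋ = 2.
Plotkin bound: M ≤ 2·2 = 4.
Given |C| = 5, check: VIOLATED.
This |C| is above the Plotkin bound, so no binary code with n = 32, d = 21 and 5 codewords exists.


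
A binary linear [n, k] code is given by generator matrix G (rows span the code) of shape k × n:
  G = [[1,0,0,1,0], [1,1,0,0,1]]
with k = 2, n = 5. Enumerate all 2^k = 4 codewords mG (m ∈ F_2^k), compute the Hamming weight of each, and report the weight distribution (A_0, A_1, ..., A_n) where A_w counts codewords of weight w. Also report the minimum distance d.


Weight distribution: A_0 = 1, A_2 = 1, A_3 = 2. Minimum distance d = 2.

Enumerate all 2^2 = 4 messages m ∈ F_2^2.
For each, compute codeword c = mG in F_2^5, then tally its weight.
  m = 00 → c = 00000, weight = 0.
  m = 10 → c = 10010, weight = 2.
  m = 01 → c = 11001, weight = 3.
  m = 11 → c = 01011, weight = 3.
Tally weights:
  weight 0: 1 codewords.
  weight 2: 1 codewords.
  weight 3: 2 codewords.
Minimum distance d = smallest w > 0 with A_w > 0 = 2.
Sanity: Σ A_w = 4 = 2^2 = 4 ✓.


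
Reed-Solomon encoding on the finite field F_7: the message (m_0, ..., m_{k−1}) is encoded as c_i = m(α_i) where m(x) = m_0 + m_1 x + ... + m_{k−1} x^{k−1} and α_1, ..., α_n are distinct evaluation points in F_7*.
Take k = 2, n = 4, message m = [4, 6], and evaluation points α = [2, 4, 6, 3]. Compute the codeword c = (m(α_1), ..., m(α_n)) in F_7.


c = [2, 0, 5, 1]

Message polynomial: m(x) = 4 + 6·x (mod 7).
For each evaluation point α_i, compute m(α_i) mod 7:
  α_1 = 2: Horner steps 6 → 2, so m(2) = 2.
  α_2 = 4: Horner steps 6 → 0, so m(4) = 0.
  α_3 = 6: Horner steps 6 → 5, so m(6) = 5.
  α_4 = 3: Horner steps 6 → 1, so m(3) = 1.
Codeword c = [2, 0, 5, 1] ∈ F_7^4.


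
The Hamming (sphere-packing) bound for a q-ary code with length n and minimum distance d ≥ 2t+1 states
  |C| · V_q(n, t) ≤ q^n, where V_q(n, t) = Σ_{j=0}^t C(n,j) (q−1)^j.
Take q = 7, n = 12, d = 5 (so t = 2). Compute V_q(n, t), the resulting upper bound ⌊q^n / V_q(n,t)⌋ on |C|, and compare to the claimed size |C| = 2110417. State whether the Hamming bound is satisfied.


V_q(n, t) = 2449, q^n = 13841287201, Hamming bound = 5651811, |C| = 2110417 ≤ bound (satisfied).

Step 1: Compute V_q(n, t) = Σ_{j=0}^2 C(n, j) (q−1)^j.
  j = 0: C(12,0)·(6)^0 = 1·1 = 1.
  j = 1: C(12,1)·(6)^1 = 12·6 = 72.
  j = 2: C(12,2)·(6)^2 = 66·36 = 2376.
  V_q(n, t) = 1 + 72 + 2376 = 2449.
Step 2: q^n = 7^12 = 13841287201.
Step 3: Hamming bound ⌊q^n / V_q(n,t)⌋ = ⌊13841287201/2449⌋ = 5651811.
Step 4: Compare |C| = 2110417 to 5651811: satisfied.
The claimed |C| lies below the Hamming bound.


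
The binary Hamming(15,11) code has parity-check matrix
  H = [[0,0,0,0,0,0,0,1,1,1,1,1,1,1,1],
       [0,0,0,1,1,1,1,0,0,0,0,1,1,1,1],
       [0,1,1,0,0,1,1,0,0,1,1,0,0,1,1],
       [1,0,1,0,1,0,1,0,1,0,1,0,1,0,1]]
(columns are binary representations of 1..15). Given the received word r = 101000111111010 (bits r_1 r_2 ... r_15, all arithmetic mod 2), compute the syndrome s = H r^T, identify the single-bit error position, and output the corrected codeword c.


s = (0, 1, 1, 1)^T, error position = 7, corrected codeword c = 101000011111010

Compute s = H r^T mod 2 one row at a time:
  s_1 = 1 + 1 + 1 + 1 + 1 + 0 + 1 + 0 = 6 ≡ 0 (mod 2).
  s_2 = 0 + 0 + 0 + 1 + 1 + 0 + 1 + 0 = 3 ≡ 1 (mod 2).
  s_3 = 0 + 1 + 0 + 1 + 1 + 1 + 1 + 0 = 5 ≡ 1 (mod 2).
  s_4 = 1 + 1 + 0 + 1 + 1 + 1 + 0 + 0 = 5 ≡ 1 (mod 2).
s = (0, 1, 1, 1)^T — this equals column 7 of H (binary 0111), so error is at position 7.
Correct: flip bit 7 of r = 101000111111010 to get c = 101000011111010.


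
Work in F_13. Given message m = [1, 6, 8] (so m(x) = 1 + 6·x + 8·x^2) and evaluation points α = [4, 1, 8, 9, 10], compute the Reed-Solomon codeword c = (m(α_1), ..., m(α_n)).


c = [10, 2, 2, 1, 3]

Message polynomial: m(x) = 1 + 6·x + 8·x^2 (mod 13).
For each evaluation point α_i, compute m(α_i) mod 13:
  α_1 = 4: Horner steps 8 → 12 → 10, so m(4) = 10.
  α_2 = 1: Horner steps 8 → 1 → 2, so m(1) = 2.
  α_3 = 8: Horner steps 8 → 5 → 2, so m(8) = 2.
  α_4 = 9: Horner steps 8 → 0 → 1, so m(9) = 1.
  α_5 = 10: Horner steps 8 → 8 → 3, so m(10) = 3.
Codeword c = [10, 2, 2, 1, 3] ∈ F_13^5.


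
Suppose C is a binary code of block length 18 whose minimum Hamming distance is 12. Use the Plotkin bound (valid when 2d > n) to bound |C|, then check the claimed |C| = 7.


Plotkin bound M ≤ 4; given |C| = 7 > bound (violated).

Check applicability: 2d = 24, n = 18.
2d − n = 6 > 0, so Plotkin applies.
Compute d/(2d−n) = 12/6 ≈ 2.0000.
⌊d/(2d−n)⌋ = 2.
Plotkin bound: M ≤ 2·2 = 4.
Given |C| = 7, check: VIOLATED.
This |C| is above the Plotkin bound, so no binary code with n = 18, d = 12 and 7 codewords exists.


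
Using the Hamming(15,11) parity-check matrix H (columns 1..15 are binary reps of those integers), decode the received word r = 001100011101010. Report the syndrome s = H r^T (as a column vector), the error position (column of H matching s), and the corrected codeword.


s = (1, 1, 1, 0)^T, error position = 14, corrected codeword c = 001100011101000

Compute s = H r^T mod 2 one row at a time:
  s_1 = 1 + 1 + 1 + 0 + 1 + 0 + 1 + 0 = 5 ≡ 1 (mod 2).
  s_2 = 1 + 0 + 0 + 0 + 1 + 0 + 1 + 0 = 3 ≡ 1 (mod 2).
  s_3 = 0 + 1 + 0 + 0 + 1 + 0 + 1 + 0 = 3 ≡ 1 (mod 2).
  s_4 = 0 + 1 + 0 + 0 + 1 + 0 + 0 + 0 = 2 ≡ 0 (mod 2).
s = (1, 1, 1, 0)^T — this equals column 14 of H (binary 1110), so error is at position 14.
Correct: flip bit 14 of r = 001100011101010 to get c = 001100011101000.


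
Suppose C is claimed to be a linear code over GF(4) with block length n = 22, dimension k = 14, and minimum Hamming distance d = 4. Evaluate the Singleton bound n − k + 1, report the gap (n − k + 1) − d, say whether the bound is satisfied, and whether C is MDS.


Singleton RHS = n − k + 1 = 9, slack = 5, bound satisfied, not MDS.

Singleton bound: d ≤ n − k + 1.
Here n = 22, k = 14, so n − k + 1 = 9.
Given d = 4, check d ≤ 9: YES.
Slack = (n − k + 1) − d = 5.
The code is NOT MDS (slack = 5 > 0).
Description: the claimed parameters are [22, 14, 4]_4; such a code would be non-MDS.


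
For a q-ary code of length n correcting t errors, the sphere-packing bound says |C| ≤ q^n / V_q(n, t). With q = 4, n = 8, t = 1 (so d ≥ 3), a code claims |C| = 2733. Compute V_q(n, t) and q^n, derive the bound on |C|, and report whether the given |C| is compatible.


V_q(n, t) = 25, q^n = 65536, Hamming bound = 2621, |C| = 2733 > bound (violated).

Step 1: Compute V_q(n, t) = Σ_{j=0}^1 C(n, j) (q−1)^j.
  j = 0: C(8,0)·(3)^0 = 1·1 = 1.
  j = 1: C(8,1)·(3)^1 = 8·3 = 24.
  V_q(n, t) = 1 + 24 = 25.
Step 2: q^n = 4^8 = 65536.
Step 3: Hamming bound ⌊q^n / V_q(n,t)⌋ = ⌊65536/25⌋ = 2621.
Step 4: Compare |C| = 2733 to 2621: violated.
The claimed |C| lies above the Hamming bound, so no 4-ary code of length 8 with d ≥ 3 can have 2733 codewords.


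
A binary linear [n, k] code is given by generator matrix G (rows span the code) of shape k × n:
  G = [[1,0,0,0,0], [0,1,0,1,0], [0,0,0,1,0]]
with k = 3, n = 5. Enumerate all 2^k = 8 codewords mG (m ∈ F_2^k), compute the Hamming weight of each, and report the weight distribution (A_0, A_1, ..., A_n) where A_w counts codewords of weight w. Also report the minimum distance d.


Weight distribution: A_0 = 1, A_1 = 3, A_2 = 3, A_3 = 1. Minimum distance d = 1.

Enumerate all 2^3 = 8 messages m ∈ F_2^3.
For each, compute codeword c = mG in F_2^5, then tally its weight.
  m = 000 → c = 00000, weight = 0.
  m = 100 → c = 10000, weight = 1.
  m = 010 → c = 01010, weight = 2.
  m = 110 → c = 11010, weight = 3.
  m = 001 → c = 00010, weight = 1.
  m = 101 → c = 10010, weight = 2.
  m = 011 → c = 01000, weight = 1.
  m = 111 → c = 11000, weight = 2.
Tally weights:
  weight 0: 1 codewords.
  weight 1: 3 codewords.
  weight 2: 3 codewords.
  weight 3: 1 codewords.
Minimum distance d = smallest w > 0 with A_w > 0 = 1.
Sanity: Σ A_w = 8 = 2^3 = 8 ✓.


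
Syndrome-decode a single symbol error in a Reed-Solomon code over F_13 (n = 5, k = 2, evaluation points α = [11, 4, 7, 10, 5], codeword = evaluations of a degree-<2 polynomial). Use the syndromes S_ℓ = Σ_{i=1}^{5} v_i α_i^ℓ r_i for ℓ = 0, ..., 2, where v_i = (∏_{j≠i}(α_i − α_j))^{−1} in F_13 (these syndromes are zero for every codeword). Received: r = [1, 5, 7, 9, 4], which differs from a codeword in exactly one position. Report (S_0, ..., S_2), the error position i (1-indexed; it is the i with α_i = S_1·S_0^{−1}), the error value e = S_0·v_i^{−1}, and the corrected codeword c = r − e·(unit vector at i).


S = (4, 7, 9), error at position 5, error magnitude e = 7, c = [1, 5, 7, 9, 10].

Step 1: column multipliers v_i = (∏_{j≠i}(α_i − α_j))^{−1} mod 13.
  i = 1 (α = 11): (11−4)(11−7)(11−10)(11−5) = 7·4·1·6 = 168 ≡ 12, so v_1 = 12^{−1} = 12 (mod 13).
  i = 2 (α = 4): (4−11)(4−7)(4−10)(4−5) = (−7)·(−3)·(−6)·(−1) = 126 ≡ 9, so v_2 = 9^{−1} = 3 (mod 13).
  i = 3 (α = 7): (7−11)(7−4)(7−10)(7−5) = (−4)·3·(−3)·2 = 72 ≡ 7, so v_3 = 7^{−1} = 2 (mod 13).
  i = 4 (α = 10): (10−11)(10−4)(10−7)(10−5) = (−1)·6·3·5 = −90 ≡ 1, so v_4 = 1^{−1} = 1 (mod 13).
  i = 5 (α = 5): (5−11)(5−4)(5−7)(5−10) = (−6)·1·(−2)·(−5) = −60 ≡ 5, so v_5 = 5^{−1} = 8 (mod 13).
  v = [12, 3, 2, 1, 8].
Step 2: syndromes of r = [1, 5, 7, 9, 4] (all sums mod 13).
  S_0 = Σ v_i r_i = 12·1 + 3·5 + 2·7 + 1·9 + 8·4 = 82 ≡ 4.
  S_1 = Σ v_i α_i r_i = 12·11·1 + 3·4·5 + 2·7·7 + 1·10·9 + 8·5·4 = 540 ≡ 7.
  α_i^2 mod 13 = [4, 3, 10, 9, 12].
  S_2 = Σ v_i α_i^2 r_i = 12·4·1 + 3·3·5 + 2·10·7 + 1·9·9 + 8·12·4 = 698 ≡ 9.
  S = (4, 7, 9) ≠ 0, so r is not a codeword (an error is present).
Step 3: locate the error. For a single error e at position i, S_ℓ = v_i·e·α_i^ℓ, so α_err = S_1/S_0.
  S_0^{−1} = 4^{−1} = 10 (mod 13), so α_err = 7·10 = 70 ≡ 5 = α_5. Error position i = 5.
  Consistency check: S_2/S_1 = 9·2 = 18 ≡ 5 = α_err ✓ (single-error assumption holds).
Step 4: error magnitude e = S_0/v_5 = S_0·∏_{j≠5}(α_5 − α_j) = 4·5 = 20 ≡ 7 (mod 13).
Step 5: correct position 5: c_5 = r_5 − e = 4 − 7 ≡ 10 (mod 13). Hence c = [1, 5, 7, 9, 10].
  Check: interpolating c through the α_i gives m(x) = 11 + 5·x (degree < 2) with m(α_i) = c_i for every i, so c is indeed a codeword.


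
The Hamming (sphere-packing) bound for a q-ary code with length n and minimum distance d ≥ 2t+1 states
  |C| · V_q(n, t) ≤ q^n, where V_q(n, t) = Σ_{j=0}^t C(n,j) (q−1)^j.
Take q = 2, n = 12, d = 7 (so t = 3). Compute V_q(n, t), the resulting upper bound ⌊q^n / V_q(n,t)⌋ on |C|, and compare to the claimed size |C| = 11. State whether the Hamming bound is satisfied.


V_q(n, t) = 299, q^n = 4096, Hamming bound = 13, |C| = 11 ≤ bound (satisfied).

Step 1: Compute V_q(n, t) = Σ_{j=0}^3 C(n, j) (q−1)^j.
  j = 0: C(12,0)·(1)^0 = 1·1 = 1.
  j = 1: C(12,1)·(1)^1 = 12·1 = 12.
  j = 2: C(12,2)·(1)^2 = 66·1 = 66.
  j = 3: C(12,3)·(1)^3 = 220·1 = 220.
  V_q(n, t) = 1 + 12 + 66 + 220 = 299.
Step 2: q^n = 2^12 = 4096.
Step 3: Hamming bound ⌊q^n / V_q(n,t)⌋ = ⌊4096/299⌋ = 13.
Step 4: Compare |C| = 11 to 13: satisfied.
The claimed |C| lies below the Hamming bound.


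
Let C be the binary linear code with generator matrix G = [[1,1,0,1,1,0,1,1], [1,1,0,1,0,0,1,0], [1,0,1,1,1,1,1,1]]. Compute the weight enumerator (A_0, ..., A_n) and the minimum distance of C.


Weight distribution: A_0 = 1, A_2 = 1, A_3 = 1, A_4 = 1, A_5 = 2, A_6 = 1, A_7 = 1. Minimum distance d = 2.

Enumerate all 2^3 = 8 messages m ∈ F_2^3.
For each, compute codeword c = mG in F_2^8, then tally its weight.
  m = 000 → c = 00000000, weight = 0.
  m = 100 → c = 11011011, weight = 6.
  m = 010 → c = 11010010, weight = 4.
  m = 110 → c = 00001001, weight = 2.
  m = 001 → c = 10111111, weight = 7.
  m = 101 → c = 01100100, weight = 3.
  m = 011 → c = 01101101, weight = 5.
  m = 111 → c = 10110110, weight = 5.
Tally weights:
  weight 0: 1 codewords.
  weight 2: 1 codewords.
  weight 3: 1 codewords.
  weight 4: 1 codewords.
  weight 5: 2 codewords.
  weight 6: 1 codewords.
  weight 7: 1 codewords.
Minimum distance d = smallest w > 0 with A_w > 0 = 2.
Sanity: Σ A_w = 8 = 2^3 = 8 ✓.


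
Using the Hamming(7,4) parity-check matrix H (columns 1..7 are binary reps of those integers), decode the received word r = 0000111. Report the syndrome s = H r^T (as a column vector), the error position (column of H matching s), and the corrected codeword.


s = (1, 0, 0)^T, error position = 4, corrected codeword c = 0001111

Compute s = H r^T mod 2 one row at a time:
  s_1 = 0 + 1 + 1 + 1 = 3 ≡ 1 (mod 2).
  s_2 = 0 + 0 + 1 + 1 = 2 ≡ 0 (mod 2).
  s_3 = 0 + 0 + 1 + 1 = 2 ≡ 0 (mod 2).
s = (1, 0, 0)^T — this equals column 4 of H (binary 100), so error is at position 4.
Correct: flip bit 4 of r = 0000111 to get c = 0001111.


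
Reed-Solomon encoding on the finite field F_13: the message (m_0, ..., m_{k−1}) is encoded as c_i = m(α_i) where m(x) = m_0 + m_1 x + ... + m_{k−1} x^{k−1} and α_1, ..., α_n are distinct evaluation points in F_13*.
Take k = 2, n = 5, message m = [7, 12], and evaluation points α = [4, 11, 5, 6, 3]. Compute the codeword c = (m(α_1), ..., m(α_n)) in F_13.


c = [3, 9, 2, 1, 4]

Message polynomial: m(x) = 7 + 12·x (mod 13).
For each evaluation point α_i, compute m(α_i) mod 13:
  α_1 = 4: Horner steps 12 → 3, so m(4) = 3.
  α_2 = 11: Horner steps 12 → 9, so m(11) = 9.
  α_3 = 5: Horner steps 12 → 2, so m(5) = 2.
  α_4 = 6: Horner steps 12 → 1, so m(6) = 1.
  α_5 = 3: Horner steps 12 → 4, so m(3) = 4.
Codeword c = [3, 9, 2, 1, 4] ∈ F_13^5.


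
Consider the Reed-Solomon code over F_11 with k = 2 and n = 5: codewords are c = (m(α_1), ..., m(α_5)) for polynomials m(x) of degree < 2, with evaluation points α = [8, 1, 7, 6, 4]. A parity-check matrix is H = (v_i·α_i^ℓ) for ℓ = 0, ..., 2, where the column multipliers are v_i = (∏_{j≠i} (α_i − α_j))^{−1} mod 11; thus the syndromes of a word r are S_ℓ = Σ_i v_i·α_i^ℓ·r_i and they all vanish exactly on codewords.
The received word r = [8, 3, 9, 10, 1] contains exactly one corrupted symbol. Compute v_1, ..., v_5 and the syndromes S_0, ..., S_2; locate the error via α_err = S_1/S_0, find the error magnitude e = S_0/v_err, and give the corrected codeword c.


S = (7, 7, 7), error at position 2, error magnitude e = 10, c = [8, 4, 9, 10, 1].

Step 1: column multipliers v_i = (∏_{j≠i}(α_i − α_j))^{−1} mod 11.
  i = 1 (α = 8): (8−1)(8−7)(8−6)(8−4) = 7·1·2·4 = 56 ≡ 1, so v_1 = 1^{−1} = 1 (mod 11).
  i = 2 (α = 1): (1−8)(1−7)(1−6)(1−4) = (−7)·(−6)·(−5)·(−3) = 630 ≡ 3, so v_2 = 3^{−1} = 4 (mod 11).
  i = 3 (α = 7): (7−8)(7−1)(7−6)(7−4) = (−1)·6·1·3 = −18 ≡ 4, so v_3 = 4^{−1} = 3 (mod 11).
  i = 4 (α = 6): (6−8)(6−1)(6−7)(6−4) = (−2)·5·(−1)·2 = 20 ≡ 9, so v_4 = 9^{−1} = 5 (mod 11).
  i = 5 (α = 4): (4−8)(4−1)(4−7)(4−6) = (−4)·3·(−3)·(−2) = −72 ≡ 5, so v_5 = 5^{−1} = 9 (mod 11).
  v = [1, 4, 3, 5, 9].
Step 2: syndromes of r = [8, 3, 9, 10, 1] (all sums mod 11).
  S_0 = Σ v_i r_i = 1·8 + 4·3 + 3·9 + 5·10 + 9·1 = 106 ≡ 7.
  S_1 = Σ v_i α_i r_i = 1·8·8 + 4·1·3 + 3·7·9 + 5·6·10 + 9·4·1 = 601 ≡ 7.
  α_i^2 mod 11 = [9, 1, 5, 3, 5].
  S_2 = Σ v_i α_i^2 r_i = 1·9·8 + 4·1·3 + 3·5·9 + 5·3·10 + 9·5·1 = 414 ≡ 7.
  S = (7, 7, 7) ≠ 0, so r is not a codeword (an error is present).
Step 3: locate the error. For a single error e at position i, S_ℓ = v_i·e·α_i^ℓ, so α_err = S_1/S_0.
  S_0^{−1} = 7^{−1} = 8 (mod 11), so α_err = 7·8 = 56 ≡ 1 = α_2. Error position i = 2.
  Consistency check: S_2/S_1 = 7·8 = 56 ≡ 1 = α_err ✓ (single-error assumption holds).
Step 4: error magnitude e = S_0/v_2 = S_0·∏_{j≠2}(α_2 − α_j) = 7·3 = 21 ≡ 10 (mod 11).
Step 5: correct position 2: c_2 = r_2 − e = 3 − 10 ≡ 4 (mod 11). Hence c = [8, 4, 9, 10, 1].
  Check: interpolating c through the α_i gives m(x) = 5 + 10·x (degree < 2) with m(α_i) = c_i for every i, so c is indeed a codeword.


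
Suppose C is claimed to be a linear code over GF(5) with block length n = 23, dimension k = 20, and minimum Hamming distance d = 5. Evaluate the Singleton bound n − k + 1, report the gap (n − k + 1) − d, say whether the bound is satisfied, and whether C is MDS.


Singleton RHS = n − k + 1 = 4, slack = -1, bound violated (no such code; not MDS).

Singleton bound: d ≤ n − k + 1.
Here n = 23, k = 20, so n − k + 1 = 4.
Given d = 5, check d ≤ 4: NO.
Slack = (n − k + 1) − d = -1.
The slack is negative: d = 5 exceeds n − k + 1 = 4 by 1, so the Singleton bound is violated and no linear [23, 20, 5]_5 code can exist. In particular it is not MDS (MDS requires d = n − k + 1 exactly).
Description: the claimed parameters are [23, 20, 5]_5; such a code would be impossible (violates the Singleton bound).


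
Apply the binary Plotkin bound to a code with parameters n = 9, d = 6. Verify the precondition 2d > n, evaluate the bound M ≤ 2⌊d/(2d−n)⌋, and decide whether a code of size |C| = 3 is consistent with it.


Plotkin bound M ≤ 4; given |C| = 3 ≤ bound (satisfied).

Check applicability: 2d = 12, n = 9.
2d − n = 3 > 0, so Plotkin applies.
Compute d/(2d−n) = 6/3 ≈ 2.0000.
⌊d/(2d−n)⌋ = 2.
Plotkin bound: M ≤ 2·2 = 4.
Given |C| = 3, check: satisfied.
This |C| is below the Plotkin bound.


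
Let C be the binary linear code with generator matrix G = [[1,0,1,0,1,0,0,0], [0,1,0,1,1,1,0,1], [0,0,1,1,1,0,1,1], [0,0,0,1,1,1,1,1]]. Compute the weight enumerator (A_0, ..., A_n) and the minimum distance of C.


Weight distribution: A_0 = 1, A_2 = 2, A_3 = 2, A_4 = 3, A_5 = 6, A_6 = 2. Minimum distance d = 2.

Enumerate all 2^4 = 16 messages m ∈ F_2^4.
For each, compute codeword c = mG in F_2^8, then tally its weight.
  m = 0000 → c = 00000000, weight = 0.
  m = 1000 → c = 10101000, weight = 3.
  m = 0100 → c = 01011101, weight = 5.
  m = 1100 → c = 11110101, weight = 6.
  m = 0010 → c = 00111011, weight = 5.
  m = 1010 → c = 10010011, weight = 4.
  m = 0110 → c = 01100110, weight = 4.
  m = 1110 → c = 11001110, weight = 5.
  m = 0001 → c = 00011111, weight = 5.
  m = 1001 → c = 10110111, weight = 6.
  m = 0101 → c = 01000010, weight = 2.
  m = 1101 → c = 11101010, weight = 5.
  m = 0011 → c = 00100100, weight = 2.
  m = 1011 → c = 10001100, weight = 3.
  m = 0111 → c = 01111001, weight = 5.
  m = 1111 → c = 11010001, weight = 4.
Tally weights:
  weight 0: 1 codewords.
  weight 2: 2 codewords.
  weight 3: 2 codewords.
  weight 4: 3 codewords.
  weight 5: 6 codewords.
  weight 6: 2 codewords.
Minimum distance d = smallest w > 0 with A_w > 0 = 2.
Sanity: Σ A_w = 16 = 2^4 = 16 ✓.


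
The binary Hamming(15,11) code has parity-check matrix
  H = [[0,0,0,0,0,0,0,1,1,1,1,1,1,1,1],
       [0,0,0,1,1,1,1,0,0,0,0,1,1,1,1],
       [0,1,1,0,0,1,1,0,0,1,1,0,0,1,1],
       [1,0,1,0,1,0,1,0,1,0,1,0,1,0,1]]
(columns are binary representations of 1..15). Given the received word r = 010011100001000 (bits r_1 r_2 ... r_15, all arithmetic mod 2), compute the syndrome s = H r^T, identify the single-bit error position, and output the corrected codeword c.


s = (1, 0, 1, 0)^T, error position = 10, corrected codeword c = 010011100101000

Compute s = H r^T mod 2 one row at a time:
  s_1 = 0 + 0 + 0 + 0 + 1 + 0 + 0 + 0 = 1 ≡ 1 (mod 2).
  s_2 = 0 + 1 + 1 + 1 + 1 + 0 + 0 + 0 = 4 ≡ 0 (mod 2).
  s_3 = 1 + 0 + 1 + 1 + 0 + 0 + 0 + 0 = 3 ≡ 1 (mod 2).
  s_4 = 0 + 0 + 1 + 1 + 0 + 0 + 0 + 0 = 2 ≡ 0 (mod 2).
s = (1, 0, 1, 0)^T — this equals column 10 of H (binary 1010), so error is at position 10.
Correct: flip bit 10 of r = 010011100001000 to get c = 010011100101000.


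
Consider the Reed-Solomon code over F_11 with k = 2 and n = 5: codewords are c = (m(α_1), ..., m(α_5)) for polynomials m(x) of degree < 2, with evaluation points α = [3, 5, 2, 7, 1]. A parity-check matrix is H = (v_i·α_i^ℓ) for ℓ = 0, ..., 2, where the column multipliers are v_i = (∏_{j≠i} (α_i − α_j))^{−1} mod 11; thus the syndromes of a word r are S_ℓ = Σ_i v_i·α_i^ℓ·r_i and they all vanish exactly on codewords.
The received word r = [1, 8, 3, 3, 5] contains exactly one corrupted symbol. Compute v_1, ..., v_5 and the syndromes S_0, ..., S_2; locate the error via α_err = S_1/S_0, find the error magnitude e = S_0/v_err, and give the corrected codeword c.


S = (6, 9, 8), error at position 4, error magnitude e = 10, c = [1, 8, 3, 4, 5].

Step 1: column multipliers v_i = (∏_{j≠i}(α_i − α_j))^{−1} mod 11.
  i = 1 (α = 3): (3−5)(3−2)(3−7)(3−1) = (−2)·1·(−4)·2 = 16 ≡ 5, so v_1 = 5^{−1} = 9 (mod 11).
  i = 2 (α = 5): (5−3)(5−2)(5−7)(5−1) = 2·3·(−2)·4 = −48 ≡ 7, so v_2 = 7^{−1} = 8 (mod 11).
  i = 3 (α = 2): (2−3)(2−5)(2−7)(2−1) = (−1)·(−3)·(−5)·1 = −15 ≡ 7, so v_3 = 7^{−1} = 8 (mod 11).
  i = 4 (α = 7): (7−3)(7−5)(7−2)(7−1) = 4·2·5·6 = 240 ≡ 9, so v_4 = 9^{−1} = 5 (mod 11).
  i = 5 (α = 1): (1−3)(1−5)(1−2)(1−7) = (−2)·(−4)·(−1)·(−6) = 48 ≡ 4, so v_5 = 4^{−1} = 3 (mod 11).
  v = [9, 8, 8, 5, 3].
Step 2: syndromes of r = [1, 8, 3, 3, 5] (all sums mod 11).
  S_0 = Σ v_i r_i = 9·1 + 8·8 + 8·3 + 5·3 + 3·5 = 127 ≡ 6.
  S_1 = Σ v_i α_i r_i = 9·3·1 + 8·5·8 + 8·2·3 + 5·7·3 + 3·1·5 = 515 ≡ 9.
  α_i^2 mod 11 = [9, 3, 4, 5, 1].
  S_2 = Σ v_i α_i^2 r_i = 9·9·1 + 8·3·8 + 8·4·3 + 5·5·3 + 3·1·5 = 459 ≡ 8.
  S = (6, 9, 8) ≠ 0, so r is not a codeword (an error is present).
Step 3: locate the error. For a single error e at position i, S_ℓ = v_i·e·α_i^ℓ, so α_err = S_1/S_0.
  S_0^{−1} = 6^{−1} = 2 (mod 11), so α_err = 9·2 = 18 ≡ 7 = α_4. Error position i = 4.
  Consistency check: S_2/S_1 = 8·5 = 40 ≡ 7 = α_err ✓ (single-error assumption holds).
Step 4: error magnitude e = S_0/v_4 = S_0·∏_{j≠4}(α_4 − α_j) = 6·9 = 54 ≡ 10 (mod 11).
Step 5: correct position 4: c_4 = r_4 − e = 3 − 10 ≡ 4 (mod 11). Hence c = [1, 8, 3, 4, 5].
  Check: interpolating c through the α_i gives m(x) = 7 + 9·x (degree < 2) with m(α_i) = c_i for every i, so c is indeed a codeword.


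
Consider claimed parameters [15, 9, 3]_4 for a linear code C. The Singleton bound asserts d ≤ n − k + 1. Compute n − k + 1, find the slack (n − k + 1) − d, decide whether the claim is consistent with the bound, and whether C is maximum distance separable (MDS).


Singleton RHS = n − k + 1 = 7, slack = 4, bound satisfied, not MDS.

Singleton bound: d ≤ n − k + 1.
Here n = 15, k = 9, so n − k + 1 = 7.
Given d = 3, check d ≤ 7: YES.
Slack = (n − k + 1) − d = 4.
The code is NOT MDS (slack = 4 > 0).
Description: the claimed parameters are [15, 9, 3]_4; such a code would be non-MDS.


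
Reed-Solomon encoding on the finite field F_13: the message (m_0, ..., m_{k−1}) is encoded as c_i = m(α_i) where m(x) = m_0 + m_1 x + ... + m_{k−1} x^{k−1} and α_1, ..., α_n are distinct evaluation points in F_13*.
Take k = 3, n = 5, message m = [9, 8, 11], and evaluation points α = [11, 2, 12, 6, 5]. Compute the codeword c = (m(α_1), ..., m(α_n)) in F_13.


c = [11, 4, 12, 11, 12]

Message polynomial: m(x) = 9 + 8·x + 11·x^2 (mod 13).
For each evaluation point α_i, compute m(α_i) mod 13:
  α_1 = 11: Horner steps 11 → 12 → 11, so m(11) = 11.
  α_2 = 2: Horner steps 11 → 4 → 4, so m(2) = 4.
  α_3 = 12: Horner steps 11 → 10 → 12, so m(12) = 12.
  α_4 = 6: Horner steps 11 → 9 → 11, so m(6) = 11.
  α_5 = 5: Horner steps 11 → 11 → 12, so m(5) = 12.
Codeword c = [11, 4, 12, 11, 12] ∈ F_13^5.


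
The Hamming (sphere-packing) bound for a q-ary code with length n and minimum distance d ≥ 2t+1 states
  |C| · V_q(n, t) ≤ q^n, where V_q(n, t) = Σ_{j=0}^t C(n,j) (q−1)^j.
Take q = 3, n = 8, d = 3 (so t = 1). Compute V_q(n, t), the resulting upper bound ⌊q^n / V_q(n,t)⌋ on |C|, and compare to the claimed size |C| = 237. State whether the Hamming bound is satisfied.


V_q(n, t) = 17, q^n = 6561, Hamming bound = 385, |C| = 237 ≤ bound (satisfied).

Step 1: Compute V_q(n, t) = Σ_{j=0}^1 C(n, j) (q−1)^j.
  j = 0: C(8,0)·(2)^0 = 1·1 = 1.
  j = 1: C(8,1)·(2)^1 = 8·2 = 16.
  V_q(n, t) = 1 + 16 = 17.
Step 2: q^n = 3^8 = 6561.
Step 3: Hamming bound ⌊q^n / V_q(n,t)⌋ = ⌊6561/17⌋ = 385.
Step 4: Compare |C| = 237 to 385: satisfied.
The claimed |C| lies below the Hamming bound.


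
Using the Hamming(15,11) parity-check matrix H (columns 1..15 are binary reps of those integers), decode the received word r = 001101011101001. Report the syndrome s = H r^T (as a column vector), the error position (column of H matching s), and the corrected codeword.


s = (1, 0, 0, 1)^T, error position = 9, corrected codeword c = 001101010101001

Compute s = H r^T mod 2 one row at a time:
  s_1 = 1 + 1 + 1 + 0 + 1 + 0 + 0 + 1 = 5 ≡ 1 (mod 2).
  s_2 = 1 + 0 + 1 + 0 + 1 + 0 + 0 + 1 = 4 ≡ 0 (mod 2).
  s_3 = 0 + 1 + 1 + 0 + 1 + 0 + 0 + 1 = 4 ≡ 0 (mod 2).
  s_4 = 0 + 1 + 0 + 0 + 1 + 0 + 0 + 1 = 3 ≡ 1 (mod 2).
s = (1, 0, 0, 1)^T — this equals column 9 of H (binary 1001), so error is at position 9.
Correct: flip bit 9 of r = 001101011101001 to get c = 001101010101001.


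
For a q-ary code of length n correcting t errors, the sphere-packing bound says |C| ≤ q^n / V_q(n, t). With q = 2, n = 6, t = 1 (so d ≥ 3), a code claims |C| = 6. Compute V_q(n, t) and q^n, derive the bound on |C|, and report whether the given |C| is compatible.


V_q(n, t) = 7, q^n = 64, Hamming bound = 9, |C| = 6 ≤ bound (satisfied).

Step 1: Compute V_q(n, t) = Σ_{j=0}^1 C(n, j) (q−1)^j.
  j = 0: C(6,0)·(1)^0 = 1·1 = 1.
  j = 1: C(6,1)·(1)^1 = 6·1 = 6.
  V_q(n, t) = 1 + 6 = 7.
Step 2: q^n = 2^6 = 64.
Step 3: Hamming bound ⌊q^n / V_q(n,t)⌋ = ⌊64/7⌋ = 9.
Step 4: Compare |C| = 6 to 9: satisfied.
The claimed |C| lies below the Hamming bound.


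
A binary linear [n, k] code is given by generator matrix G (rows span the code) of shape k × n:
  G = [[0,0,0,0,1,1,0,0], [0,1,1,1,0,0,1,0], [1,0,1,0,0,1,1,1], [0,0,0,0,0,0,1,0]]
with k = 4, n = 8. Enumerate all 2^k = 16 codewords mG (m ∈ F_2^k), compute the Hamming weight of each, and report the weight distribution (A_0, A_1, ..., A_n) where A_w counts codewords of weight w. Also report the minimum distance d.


Weight distribution: A_0 = 1, A_1 = 1, A_2 = 1, A_3 = 2, A_4 = 3, A_5 = 5, A_6 = 3. Minimum distance d = 1.

Enumerate all 2^4 = 16 messages m ∈ F_2^4.
For each, compute codeword c = mG in F_2^8, then tally its weight.
  m = 0000 → c = 00000000, weight = 0.
  m = 1000 → c = 00001100, weight = 2.
  m = 0100 → c = 01110010, weight = 4.
  m = 1100 → c = 01111110, weight = 6.
  m = 0010 → c = 10100111, weight = 5.
  m = 1010 → c = 10101011, weight = 5.
  m = 0110 → c = 11010101, weight = 5.
  m = 1110 → c = 11011001, weight = 5.
  m = 0001 → c = 00000010, weight = 1.
  m = 1001 → c = 00001110, weight = 3.
  m = 0101 → c = 01110000, weight = 3.
  m = 1101 → c = 01111100, weight = 5.
  m = 0011 → c = 10100101, weight = 4.
  m = 1011 → c = 10101001, weight = 4.
  m = 0111 → c = 11010111, weight = 6.
  m = 1111 → c = 11011011, weight = 6.
Tally weights:
  weight 0: 1 codewords.
  weight 1: 1 codewords.
  weight 2: 1 codewords.
  weight 3: 2 codewords.
  weight 4: 3 codewords.
  weight 5: 5 codewords.
  weight 6: 3 codewords.
Minimum distance d = smallest w > 0 with A_w > 0 = 1.
Sanity: Σ A_w = 16 = 2^4 = 16 ✓.


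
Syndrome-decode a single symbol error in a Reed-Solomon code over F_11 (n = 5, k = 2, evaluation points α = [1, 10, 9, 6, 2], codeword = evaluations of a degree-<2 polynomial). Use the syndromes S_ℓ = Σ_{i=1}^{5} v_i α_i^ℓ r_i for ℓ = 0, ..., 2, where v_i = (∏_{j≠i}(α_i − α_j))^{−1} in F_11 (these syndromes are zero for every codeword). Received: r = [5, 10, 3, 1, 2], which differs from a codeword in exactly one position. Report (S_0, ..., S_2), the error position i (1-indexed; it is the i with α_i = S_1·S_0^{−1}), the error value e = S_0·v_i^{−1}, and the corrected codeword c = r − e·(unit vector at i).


S = (5, 6, 5), error at position 2, error magnitude e = 10, c = [5, 0, 3, 1, 2].

Step 1: column multipliers v_i = (∏_{j≠i}(α_i − α_j))^{−1} mod 11.
  i = 1 (α = 1): (1−10)(1−9)(1−6)(1−2) = (−9)·(−8)·(−5)·(−1) = 360 ≡ 8, so v_1 = 8^{−1} = 7 (mod 11).
  i = 2 (α = 10): (10−1)(10−9)(10−6)(10−2) = 9·1·4·8 = 288 ≡ 2, so v_2 = 2^{−1} = 6 (mod 11).
  i = 3 (α = 9): (9−1)(9−10)(9−6)(9−2) = 8·(−1)·3·7 = −168 ≡ 8, so v_3 = 8^{−1} = 7 (mod 11).
  i = 4 (α = 6): (6−1)(6−10)(6−9)(6−2) = 5·(−4)·(−3)·4 = 240 ≡ 9, so v_4 = 9^{−1} = 5 (mod 11).
  i = 5 (α = 2): (2−1)(2−10)(2−9)(2−6) = 1·(−8)·(−7)·(−4) = −224 ≡ 7, so v_5 = 7^{−1} = 8 (mod 11).
  v = [7, 6, 7, 5, 8].
Step 2: syndromes of r = [5, 10, 3, 1, 2] (all sums mod 11).
  S_0 = Σ v_i r_i = 7·5 + 6·10 + 7·3 + 5·1 + 8·2 = 137 ≡ 5.
  S_1 = Σ v_i α_i r_i = 7·1·5 + 6·10·10 + 7·9·3 + 5·6·1 + 8·2·2 = 886 ≡ 6.
  α_i^2 mod 11 = [1, 1, 4, 3, 4].
  S_2 = Σ v_i α_i^2 r_i = 7·1·5 + 6·1·10 + 7·4·3 + 5·3·1 + 8·4·2 = 258 ≡ 5.
  S = (5, 6, 5) ≠ 0, so r is not a codeword (an error is present).
Step 3: locate the error. For a single error e at position i, S_ℓ = v_i·e·α_i^ℓ, so α_err = S_1/S_0.
  S_0^{−1} = 5^{−1} = 9 (mod 11), so α_err = 6·9 = 54 ≡ 10 = α_2. Error position i = 2.
  Consistency check: S_2/S_1 = 5·2 = 10 ≡ 10 = α_err ✓ (single-error assumption holds).
Step 4: error magnitude e = S_0/v_2 = S_0·∏_{j≠2}(α_2 − α_j) = 5·2 = 10 ≡ 10 (mod 11).
Step 5: correct position 2: c_2 = r_2 − e = 10 − 10 ≡ 0 (mod 11). Hence c = [5, 0, 3, 1, 2].
  Check: interpolating c through the α_i gives m(x) = 8 + 8·x (degree < 2) with m(α_i) = c_i for every i, so c is indeed a codeword.
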